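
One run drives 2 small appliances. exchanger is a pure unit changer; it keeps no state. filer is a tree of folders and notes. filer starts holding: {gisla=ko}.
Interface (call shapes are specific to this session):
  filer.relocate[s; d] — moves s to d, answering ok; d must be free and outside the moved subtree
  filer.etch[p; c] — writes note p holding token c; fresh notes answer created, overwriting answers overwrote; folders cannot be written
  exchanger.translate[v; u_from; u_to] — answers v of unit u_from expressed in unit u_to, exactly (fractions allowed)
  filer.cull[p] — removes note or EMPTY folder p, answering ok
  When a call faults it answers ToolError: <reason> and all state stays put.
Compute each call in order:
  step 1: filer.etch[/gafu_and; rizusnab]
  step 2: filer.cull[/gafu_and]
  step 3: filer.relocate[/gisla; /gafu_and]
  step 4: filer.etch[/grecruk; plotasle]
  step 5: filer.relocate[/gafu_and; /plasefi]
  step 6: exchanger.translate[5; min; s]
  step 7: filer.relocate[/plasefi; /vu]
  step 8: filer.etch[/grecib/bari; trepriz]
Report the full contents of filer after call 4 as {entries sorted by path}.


% etch p: /gafu_and c: rizusnab
  created
% cull p: /gafu_and
  ok
% relocate s: /gisla d: /gafu_and
  ok
% etch p: /grecruk c: plotasle
  created
% relocate s: /gafu_and d: /plasefi
  ok
% translate v: 5 u_from: min u_to: s
  300
% relocate s: /plasefi d: /vu
  ok
% etch p: /grecib/bari c: trepriz
  ToolError: no parent

Answer: {gafu_and=ko, grecruk=plotasle}


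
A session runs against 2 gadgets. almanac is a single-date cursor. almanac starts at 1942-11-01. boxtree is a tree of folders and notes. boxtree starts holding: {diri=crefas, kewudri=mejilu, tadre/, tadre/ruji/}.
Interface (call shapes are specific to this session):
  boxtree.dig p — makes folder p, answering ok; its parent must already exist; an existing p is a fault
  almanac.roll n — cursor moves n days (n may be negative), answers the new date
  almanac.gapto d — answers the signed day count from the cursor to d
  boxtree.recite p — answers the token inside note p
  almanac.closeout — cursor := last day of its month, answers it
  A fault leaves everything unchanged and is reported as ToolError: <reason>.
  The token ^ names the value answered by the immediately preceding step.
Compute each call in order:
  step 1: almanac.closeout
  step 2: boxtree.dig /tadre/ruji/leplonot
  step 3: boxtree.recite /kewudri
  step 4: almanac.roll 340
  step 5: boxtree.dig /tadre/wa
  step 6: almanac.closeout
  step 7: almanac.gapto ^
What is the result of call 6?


Answer: 1943-11-30

Derivation:
Next I call almanac.closeout, yielding 1942-11-30.
Invoking boxtree.dig(p='/tadre/ruji/leplonot'): ok.
Next I call boxtree.recite(p='/kewudri'), which returns mejilu.
Next I call almanac.roll(n='340'), which returns 1943-11-05.
Using boxtree.dig(p='/tadre/wa'), — result: ok.
Next I call almanac.closeout(), and see 1943-11-30.
I invoke almanac.gapto(d='^'), which returns 0.


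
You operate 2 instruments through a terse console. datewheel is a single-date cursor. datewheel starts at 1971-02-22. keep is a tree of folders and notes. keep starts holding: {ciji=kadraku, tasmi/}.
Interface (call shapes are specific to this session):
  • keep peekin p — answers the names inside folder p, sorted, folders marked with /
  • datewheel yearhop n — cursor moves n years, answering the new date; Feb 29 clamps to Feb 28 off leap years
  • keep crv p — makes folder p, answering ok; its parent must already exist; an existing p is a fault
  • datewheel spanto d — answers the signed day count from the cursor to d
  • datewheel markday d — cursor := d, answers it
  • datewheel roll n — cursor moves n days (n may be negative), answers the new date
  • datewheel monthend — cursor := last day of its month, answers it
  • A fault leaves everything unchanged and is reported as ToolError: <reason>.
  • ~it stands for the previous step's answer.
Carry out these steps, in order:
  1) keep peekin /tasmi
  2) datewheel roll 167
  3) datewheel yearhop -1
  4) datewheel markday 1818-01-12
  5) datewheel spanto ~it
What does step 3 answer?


Answer: 1970-08-08

Derivation:
→ keep peekin(p=/tasmi)
← []
→ datewheel roll(n=167)
← 1971-08-08
→ datewheel yearhop(n=-1)
← 1970-08-08
→ datewheel markday(d=1818-01-12)
← 1818-01-12
→ datewheel spanto(d=~it)
← 0


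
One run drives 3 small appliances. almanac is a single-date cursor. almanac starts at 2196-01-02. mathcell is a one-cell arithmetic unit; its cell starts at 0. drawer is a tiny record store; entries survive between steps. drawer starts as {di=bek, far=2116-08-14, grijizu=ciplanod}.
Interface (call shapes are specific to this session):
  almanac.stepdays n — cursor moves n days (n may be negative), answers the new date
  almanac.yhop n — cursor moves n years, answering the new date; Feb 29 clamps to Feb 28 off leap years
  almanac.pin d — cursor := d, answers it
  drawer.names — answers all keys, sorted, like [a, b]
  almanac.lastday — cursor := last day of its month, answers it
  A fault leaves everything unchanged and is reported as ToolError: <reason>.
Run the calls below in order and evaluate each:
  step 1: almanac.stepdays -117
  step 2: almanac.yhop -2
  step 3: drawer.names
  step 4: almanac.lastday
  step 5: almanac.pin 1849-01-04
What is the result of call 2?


~$ almanac.stepdays n: -117
= 2195-09-07
~$ almanac.yhop n: -2
= 2193-09-07
~$ drawer.names
= [di, far, grijizu]
~$ almanac.lastday
= 2193-09-30
~$ almanac.pin d: 1849-01-04
= 1849-01-04

Answer: 2193-09-07


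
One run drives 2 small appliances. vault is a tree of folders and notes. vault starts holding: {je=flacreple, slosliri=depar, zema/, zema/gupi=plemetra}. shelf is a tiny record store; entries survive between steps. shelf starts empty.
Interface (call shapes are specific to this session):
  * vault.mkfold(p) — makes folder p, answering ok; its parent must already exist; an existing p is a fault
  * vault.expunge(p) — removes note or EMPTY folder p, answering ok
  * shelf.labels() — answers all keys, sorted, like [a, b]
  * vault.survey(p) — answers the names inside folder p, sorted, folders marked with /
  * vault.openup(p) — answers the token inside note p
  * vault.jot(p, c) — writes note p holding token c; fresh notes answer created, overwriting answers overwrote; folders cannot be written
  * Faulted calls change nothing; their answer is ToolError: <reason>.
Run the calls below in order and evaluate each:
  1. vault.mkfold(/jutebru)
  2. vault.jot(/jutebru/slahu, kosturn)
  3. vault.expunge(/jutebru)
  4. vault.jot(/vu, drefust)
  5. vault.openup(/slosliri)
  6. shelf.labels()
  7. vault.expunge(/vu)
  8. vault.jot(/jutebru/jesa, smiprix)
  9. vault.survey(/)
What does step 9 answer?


Answer: [je, jutebru/, slosliri, zema/]

Derivation:
==> vault.mkfold(p: /jutebru)
<== ok
==> vault.jot(p: /jutebru/slahu, c: kosturn)
<== created
==> vault.expunge(p: /jutebru)
<== ToolError: not empty
==> vault.jot(p: /vu, c: drefust)
<== created
==> vault.openup(p: /slosliri)
<== depar
==> shelf.labels()
<== []
==> vault.expunge(p: /vu)
<== ok
==> vault.jot(p: /jutebru/jesa, c: smiprix)
<== created
==> vault.survey(p: /)
<== [je, jutebru/, slosliri, zema/]


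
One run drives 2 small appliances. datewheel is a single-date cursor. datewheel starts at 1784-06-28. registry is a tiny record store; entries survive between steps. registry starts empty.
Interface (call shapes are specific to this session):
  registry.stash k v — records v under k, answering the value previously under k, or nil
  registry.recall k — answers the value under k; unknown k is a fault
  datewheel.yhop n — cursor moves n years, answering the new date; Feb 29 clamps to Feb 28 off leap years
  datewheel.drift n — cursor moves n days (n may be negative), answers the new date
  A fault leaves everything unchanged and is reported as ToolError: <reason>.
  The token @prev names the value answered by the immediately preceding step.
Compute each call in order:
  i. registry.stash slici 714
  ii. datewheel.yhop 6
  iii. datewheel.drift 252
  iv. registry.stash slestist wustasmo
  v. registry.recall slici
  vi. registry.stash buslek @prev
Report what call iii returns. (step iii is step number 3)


> registry.stash k=slici v=714
:: nil
> datewheel.yhop n=6
:: 1790-06-28
> datewheel.drift n=252
:: 1791-03-07
> registry.stash k=slestist v=wustasmo
:: nil
> registry.recall k=slici
:: 714
> registry.stash k=buslek v=@prev
:: nil

Answer: 1791-03-07


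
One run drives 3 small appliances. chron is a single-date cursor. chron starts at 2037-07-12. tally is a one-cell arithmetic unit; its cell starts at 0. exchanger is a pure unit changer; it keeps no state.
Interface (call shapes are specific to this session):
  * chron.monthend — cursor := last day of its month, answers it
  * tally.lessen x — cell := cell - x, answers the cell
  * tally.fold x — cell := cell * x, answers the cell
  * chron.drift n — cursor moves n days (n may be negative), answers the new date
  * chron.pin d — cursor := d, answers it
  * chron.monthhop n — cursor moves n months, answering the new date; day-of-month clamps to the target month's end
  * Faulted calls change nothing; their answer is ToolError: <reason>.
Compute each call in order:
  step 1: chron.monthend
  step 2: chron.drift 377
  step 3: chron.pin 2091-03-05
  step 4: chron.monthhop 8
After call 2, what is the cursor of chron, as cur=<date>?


Answer: cur=2038-08-12

Derivation:
% chron.monthend() -> 2037-07-31
% chron.drift(377) -> 2038-08-12
% chron.pin(2091-03-05) -> 2091-03-05
% chron.monthhop(8) -> 2091-11-05


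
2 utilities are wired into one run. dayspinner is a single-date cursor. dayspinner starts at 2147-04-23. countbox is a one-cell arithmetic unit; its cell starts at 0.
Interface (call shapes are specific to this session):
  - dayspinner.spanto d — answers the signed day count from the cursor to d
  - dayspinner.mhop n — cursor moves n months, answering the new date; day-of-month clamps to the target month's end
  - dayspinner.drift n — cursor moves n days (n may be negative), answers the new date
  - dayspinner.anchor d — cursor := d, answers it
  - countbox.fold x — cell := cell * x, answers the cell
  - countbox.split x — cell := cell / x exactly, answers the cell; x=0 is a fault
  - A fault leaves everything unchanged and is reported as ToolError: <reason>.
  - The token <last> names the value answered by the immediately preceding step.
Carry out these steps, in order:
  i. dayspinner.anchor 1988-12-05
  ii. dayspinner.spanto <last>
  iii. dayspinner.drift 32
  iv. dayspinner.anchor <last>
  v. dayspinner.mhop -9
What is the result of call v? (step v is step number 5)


CALL anchor[1988-12-05]
RET  1988-12-05
CALL spanto[<last>]
RET  0
CALL drift[32]
RET  1989-01-06
CALL anchor[<last>]
RET  1989-01-06
CALL mhop[-9]
RET  1988-04-06

Answer: 1988-04-06


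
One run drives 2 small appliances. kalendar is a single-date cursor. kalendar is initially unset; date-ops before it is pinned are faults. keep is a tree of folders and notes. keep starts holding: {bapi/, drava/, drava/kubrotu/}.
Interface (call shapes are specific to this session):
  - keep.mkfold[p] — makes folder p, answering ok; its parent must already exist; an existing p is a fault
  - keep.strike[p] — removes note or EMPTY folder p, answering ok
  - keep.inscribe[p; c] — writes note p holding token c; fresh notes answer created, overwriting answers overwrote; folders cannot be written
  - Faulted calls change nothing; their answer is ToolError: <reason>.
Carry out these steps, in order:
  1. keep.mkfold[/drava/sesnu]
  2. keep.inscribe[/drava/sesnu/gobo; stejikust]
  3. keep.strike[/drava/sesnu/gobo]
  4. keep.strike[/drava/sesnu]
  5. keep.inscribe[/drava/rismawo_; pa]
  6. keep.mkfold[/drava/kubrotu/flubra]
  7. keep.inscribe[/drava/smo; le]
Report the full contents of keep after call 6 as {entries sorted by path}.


>>> keep.mkfold p→/drava/sesnu
:: ok
>>> keep.inscribe p→/drava/sesnu/gobo c→stejikust
:: created
>>> keep.strike p→/drava/sesnu/gobo
:: ok
>>> keep.strike p→/drava/sesnu
:: ok
>>> keep.inscribe p→/drava/rismawo_ c→pa
:: created
>>> keep.mkfold p→/drava/kubrotu/flubra
:: ok
>>> keep.inscribe p→/drava/smo c→le
:: created

Answer: {bapi/, drava/, drava/kubrotu/, drava/kubrotu/flubra/, drava/rismawo_=pa}


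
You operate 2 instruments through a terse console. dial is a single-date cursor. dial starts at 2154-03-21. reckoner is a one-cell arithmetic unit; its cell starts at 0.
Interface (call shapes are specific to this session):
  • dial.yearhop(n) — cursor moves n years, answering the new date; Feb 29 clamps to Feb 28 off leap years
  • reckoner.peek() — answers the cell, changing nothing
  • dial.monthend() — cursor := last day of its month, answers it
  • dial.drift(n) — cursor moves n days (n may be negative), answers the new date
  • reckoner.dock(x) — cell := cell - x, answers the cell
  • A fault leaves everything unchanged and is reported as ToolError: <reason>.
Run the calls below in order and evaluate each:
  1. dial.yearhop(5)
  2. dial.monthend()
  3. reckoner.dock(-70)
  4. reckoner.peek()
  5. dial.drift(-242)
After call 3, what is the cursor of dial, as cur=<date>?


% yearhop(n='5') : 2159-03-21
% monthend() : 2159-03-31
% dock(x='-70') : 70
% peek() : 70
% drift(n='-242') : 2158-08-01

Answer: cur=2159-03-31


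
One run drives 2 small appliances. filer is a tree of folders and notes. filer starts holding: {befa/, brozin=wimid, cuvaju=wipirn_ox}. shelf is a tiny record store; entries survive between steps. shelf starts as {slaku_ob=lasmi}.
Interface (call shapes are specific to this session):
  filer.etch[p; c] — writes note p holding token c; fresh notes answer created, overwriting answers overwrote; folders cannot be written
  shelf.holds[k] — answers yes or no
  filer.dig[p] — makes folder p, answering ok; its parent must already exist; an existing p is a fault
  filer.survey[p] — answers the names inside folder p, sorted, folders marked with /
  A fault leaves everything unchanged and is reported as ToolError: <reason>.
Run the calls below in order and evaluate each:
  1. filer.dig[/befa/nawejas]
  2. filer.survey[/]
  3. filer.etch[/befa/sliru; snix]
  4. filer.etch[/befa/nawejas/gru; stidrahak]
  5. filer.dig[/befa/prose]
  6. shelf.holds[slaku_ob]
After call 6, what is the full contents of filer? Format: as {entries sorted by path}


> dig p→/befa/nawejas
[out] ok
> survey p→/
[out] [befa/, brozin, cuvaju]
> etch p→/befa/sliru c→snix
[out] created
> etch p→/befa/nawejas/gru c→stidrahak
[out] created
> dig p→/befa/prose
[out] ok
> holds k→slaku_ob
[out] yes

Answer: {befa/, befa/nawejas/, befa/nawejas/gru=stidrahak, befa/prose/, befa/sliru=snix, brozin=wimid, cuvaju=wipirn_ox}


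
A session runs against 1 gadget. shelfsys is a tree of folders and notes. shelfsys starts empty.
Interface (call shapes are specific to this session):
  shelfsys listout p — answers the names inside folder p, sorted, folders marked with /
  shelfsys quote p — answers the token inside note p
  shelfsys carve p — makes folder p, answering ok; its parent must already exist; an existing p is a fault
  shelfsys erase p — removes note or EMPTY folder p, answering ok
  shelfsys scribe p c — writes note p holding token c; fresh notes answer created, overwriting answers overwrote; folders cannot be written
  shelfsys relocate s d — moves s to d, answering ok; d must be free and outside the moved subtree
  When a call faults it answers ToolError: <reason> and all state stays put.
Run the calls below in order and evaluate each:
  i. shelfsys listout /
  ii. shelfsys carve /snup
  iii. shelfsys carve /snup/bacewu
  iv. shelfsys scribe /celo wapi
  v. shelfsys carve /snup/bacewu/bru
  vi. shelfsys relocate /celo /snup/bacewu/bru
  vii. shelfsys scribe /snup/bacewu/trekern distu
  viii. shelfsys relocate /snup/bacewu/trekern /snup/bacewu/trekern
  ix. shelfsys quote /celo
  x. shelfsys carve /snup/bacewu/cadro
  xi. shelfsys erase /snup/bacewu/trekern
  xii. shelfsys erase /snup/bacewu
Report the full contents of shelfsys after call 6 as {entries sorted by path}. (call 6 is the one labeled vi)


Answer: {celo=wapi, snup/, snup/bacewu/, snup/bacewu/bru/}

Derivation:
% shelfsys listout p: /
  []
% shelfsys carve p: /snup
  ok
% shelfsys carve p: /snup/bacewu
  ok
% shelfsys scribe p: /celo c: wapi
  created
% shelfsys carve p: /snup/bacewu/bru
  ok
% shelfsys relocate s: /celo d: /snup/bacewu/bru
  ToolError: exists
% shelfsys scribe p: /snup/bacewu/trekern c: distu
  created
% shelfsys relocate s: /snup/bacewu/trekern d: /snup/bacewu/trekern
  ToolError: exists
% shelfsys quote p: /celo
  wapi
% shelfsys carve p: /snup/bacewu/cadro
  ok
% shelfsys erase p: /snup/bacewu/trekern
  ok
% shelfsys erase p: /snup/bacewu
  ToolError: not empty


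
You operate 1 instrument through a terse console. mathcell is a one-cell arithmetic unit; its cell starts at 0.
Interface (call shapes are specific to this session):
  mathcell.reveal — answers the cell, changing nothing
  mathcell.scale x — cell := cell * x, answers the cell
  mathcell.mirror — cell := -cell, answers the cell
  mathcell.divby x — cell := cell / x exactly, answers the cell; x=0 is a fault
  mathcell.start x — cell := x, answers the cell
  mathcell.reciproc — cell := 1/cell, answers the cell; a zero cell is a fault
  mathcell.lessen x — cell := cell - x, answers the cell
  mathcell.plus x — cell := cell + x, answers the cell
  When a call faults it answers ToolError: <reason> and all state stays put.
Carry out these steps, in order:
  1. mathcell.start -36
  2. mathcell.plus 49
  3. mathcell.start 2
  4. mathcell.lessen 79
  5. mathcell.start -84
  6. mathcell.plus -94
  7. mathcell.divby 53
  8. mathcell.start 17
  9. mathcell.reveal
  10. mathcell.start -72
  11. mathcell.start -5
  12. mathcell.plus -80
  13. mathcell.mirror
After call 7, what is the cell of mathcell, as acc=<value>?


Act: mathcell.start[x='-36']
Obs: -36
Act: mathcell.plus[x='49']
Obs: 13
Act: mathcell.start[x='2']
Obs: 2
Act: mathcell.lessen[x='79']
Obs: -77
Act: mathcell.start[x='-84']
Obs: -84
Act: mathcell.plus[x='-94']
Obs: -178
Act: mathcell.divby[x='53']
Obs: -178/53
Act: mathcell.start[x='17']
Obs: 17
Act: mathcell.reveal[]
Obs: 17
Act: mathcell.start[x='-72']
Obs: -72
Act: mathcell.start[x='-5']
Obs: -5
Act: mathcell.plus[x='-80']
Obs: -85
Act: mathcell.mirror[]
Obs: 85

Answer: acc=-178/53


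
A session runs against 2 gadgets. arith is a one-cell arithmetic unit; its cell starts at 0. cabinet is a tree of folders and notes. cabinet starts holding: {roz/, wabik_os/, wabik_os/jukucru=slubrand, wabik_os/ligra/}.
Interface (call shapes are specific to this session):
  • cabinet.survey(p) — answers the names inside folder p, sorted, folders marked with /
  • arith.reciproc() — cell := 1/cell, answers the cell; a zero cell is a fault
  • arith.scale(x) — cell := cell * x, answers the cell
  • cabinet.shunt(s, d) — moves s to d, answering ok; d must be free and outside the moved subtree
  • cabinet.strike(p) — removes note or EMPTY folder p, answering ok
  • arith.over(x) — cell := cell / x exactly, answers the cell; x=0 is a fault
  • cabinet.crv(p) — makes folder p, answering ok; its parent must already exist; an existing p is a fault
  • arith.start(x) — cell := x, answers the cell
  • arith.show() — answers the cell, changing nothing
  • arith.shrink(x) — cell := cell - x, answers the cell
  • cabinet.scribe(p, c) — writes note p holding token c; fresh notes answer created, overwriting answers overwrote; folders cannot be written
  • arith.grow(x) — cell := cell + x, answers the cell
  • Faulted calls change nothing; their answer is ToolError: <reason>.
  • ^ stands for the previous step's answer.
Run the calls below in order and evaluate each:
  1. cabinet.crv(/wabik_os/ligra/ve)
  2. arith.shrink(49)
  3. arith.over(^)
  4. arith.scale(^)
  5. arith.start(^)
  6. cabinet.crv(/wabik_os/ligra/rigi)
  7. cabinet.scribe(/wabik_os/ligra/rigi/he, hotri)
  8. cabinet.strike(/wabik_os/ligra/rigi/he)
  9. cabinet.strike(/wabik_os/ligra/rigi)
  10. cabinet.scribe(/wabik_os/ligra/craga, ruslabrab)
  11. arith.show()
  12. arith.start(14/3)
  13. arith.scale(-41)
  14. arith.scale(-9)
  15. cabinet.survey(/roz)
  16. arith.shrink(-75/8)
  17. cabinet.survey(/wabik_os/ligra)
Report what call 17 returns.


Answer: [craga, ve/]

Derivation:
==> cabinet.crv(p: /wabik_os/ligra/ve)
<== ok
==> arith.shrink(x: 49)
<== -49
==> arith.over(x: ^)
<== 1
==> arith.scale(x: ^)
<== 1
==> arith.start(x: ^)
<== 1
==> cabinet.crv(p: /wabik_os/ligra/rigi)
<== ok
==> cabinet.scribe(p: /wabik_os/ligra/rigi/he, c: hotri)
<== created
==> cabinet.strike(p: /wabik_os/ligra/rigi/he)
<== ok
==> cabinet.strike(p: /wabik_os/ligra/rigi)
<== ok
==> cabinet.scribe(p: /wabik_os/ligra/craga, c: ruslabrab)
<== created
==> arith.show()
<== 1
==> arith.start(x: 14/3)
<== 14/3
==> arith.scale(x: -41)
<== -574/3
==> arith.scale(x: -9)
<== 1722
==> cabinet.survey(p: /roz)
<== []
==> arith.shrink(x: -75/8)
<== 13851/8
==> cabinet.survey(p: /wabik_os/ligra)
<== [craga, ve/]


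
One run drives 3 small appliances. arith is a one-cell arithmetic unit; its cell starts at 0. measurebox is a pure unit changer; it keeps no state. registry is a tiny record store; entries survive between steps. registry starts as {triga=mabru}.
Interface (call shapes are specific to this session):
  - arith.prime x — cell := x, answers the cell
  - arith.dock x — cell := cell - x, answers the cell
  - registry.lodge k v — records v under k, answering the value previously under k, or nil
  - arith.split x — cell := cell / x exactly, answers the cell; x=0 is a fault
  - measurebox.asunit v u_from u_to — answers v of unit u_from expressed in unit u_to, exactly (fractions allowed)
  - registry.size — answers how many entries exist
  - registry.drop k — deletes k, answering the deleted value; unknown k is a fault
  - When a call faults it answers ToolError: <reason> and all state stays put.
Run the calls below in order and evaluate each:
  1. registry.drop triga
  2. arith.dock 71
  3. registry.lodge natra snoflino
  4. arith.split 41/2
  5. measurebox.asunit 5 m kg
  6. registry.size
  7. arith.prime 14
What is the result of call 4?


CALL drop[triga]
RET  mabru
CALL dock[71]
RET  -71
CALL lodge[natra; snoflino]
RET  nil
CALL split[41/2]
RET  -142/41
CALL asunit[5; m; kg]
RET  ToolError: incompatible units
CALL size[]
RET  1
CALL prime[14]
RET  14

Answer: -142/41


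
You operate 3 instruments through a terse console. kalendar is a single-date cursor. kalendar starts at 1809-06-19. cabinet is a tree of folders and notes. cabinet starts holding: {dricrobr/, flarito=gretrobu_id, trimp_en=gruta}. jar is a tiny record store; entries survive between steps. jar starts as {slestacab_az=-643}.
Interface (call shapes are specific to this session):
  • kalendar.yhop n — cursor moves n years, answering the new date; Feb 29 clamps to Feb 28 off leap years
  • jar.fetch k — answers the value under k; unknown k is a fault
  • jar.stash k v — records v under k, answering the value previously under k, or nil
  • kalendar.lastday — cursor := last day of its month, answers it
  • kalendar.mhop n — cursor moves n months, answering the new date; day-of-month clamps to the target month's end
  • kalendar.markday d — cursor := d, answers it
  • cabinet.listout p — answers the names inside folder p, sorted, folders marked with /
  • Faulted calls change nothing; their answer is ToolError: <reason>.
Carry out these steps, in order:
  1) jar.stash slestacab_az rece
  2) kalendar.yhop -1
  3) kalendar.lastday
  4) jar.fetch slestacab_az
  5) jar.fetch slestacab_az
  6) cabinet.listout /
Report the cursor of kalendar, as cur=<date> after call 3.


Step: jar.stash[k→slestacab_az; v→rece]
Result: -643
Step: kalendar.yhop[n→-1]
Result: 1808-06-19
Step: kalendar.lastday[]
Result: 1808-06-30
Step: jar.fetch[k→slestacab_az]
Result: rece
Step: jar.fetch[k→slestacab_az]
Result: rece
Step: cabinet.listout[p→/]
Result: [dricrobr/, flarito, trimp_en]

Answer: cur=1808-06-30


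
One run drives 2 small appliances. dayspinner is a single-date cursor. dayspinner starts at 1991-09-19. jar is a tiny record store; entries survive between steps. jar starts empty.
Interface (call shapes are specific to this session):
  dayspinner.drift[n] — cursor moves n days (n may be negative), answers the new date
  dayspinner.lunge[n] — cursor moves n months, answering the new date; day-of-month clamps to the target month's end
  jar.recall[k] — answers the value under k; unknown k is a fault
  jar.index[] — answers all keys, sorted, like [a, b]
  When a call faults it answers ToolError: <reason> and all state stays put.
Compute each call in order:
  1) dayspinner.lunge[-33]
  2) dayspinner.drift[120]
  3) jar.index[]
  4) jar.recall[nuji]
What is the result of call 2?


Answer: 1989-04-18

Derivation:
·→ dayspinner.lunge(-33)
·← 1988-12-19
·→ dayspinner.drift(120)
·← 1989-04-18
·→ jar.index()
·← []
·→ jar.recall(nuji)
·← ToolError: no such key nuji


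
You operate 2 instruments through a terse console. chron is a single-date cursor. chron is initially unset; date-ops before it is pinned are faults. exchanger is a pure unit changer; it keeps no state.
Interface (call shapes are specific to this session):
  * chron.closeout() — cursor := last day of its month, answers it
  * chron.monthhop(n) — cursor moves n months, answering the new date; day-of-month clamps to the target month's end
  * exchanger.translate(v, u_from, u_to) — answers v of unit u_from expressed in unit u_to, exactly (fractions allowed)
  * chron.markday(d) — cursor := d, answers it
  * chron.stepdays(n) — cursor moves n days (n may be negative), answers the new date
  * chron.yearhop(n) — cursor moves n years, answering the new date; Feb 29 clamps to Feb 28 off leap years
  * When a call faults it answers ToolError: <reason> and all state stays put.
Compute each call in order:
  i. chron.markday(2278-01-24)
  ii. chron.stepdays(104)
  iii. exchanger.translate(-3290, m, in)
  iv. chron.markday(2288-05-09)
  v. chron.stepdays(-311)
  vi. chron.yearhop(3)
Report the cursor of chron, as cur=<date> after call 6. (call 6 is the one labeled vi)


# chron.markday(d: 2278-01-24) -> 2278-01-24
# chron.stepdays(n: 104) -> 2278-05-08
# exchanger.translate(v: -3290, u_from: m, u_to: in) -> -16450000/127
# chron.markday(d: 2288-05-09) -> 2288-05-09
# chron.stepdays(n: -311) -> 2287-07-03
# chron.yearhop(n: 3) -> 2290-07-03

Answer: cur=2290-07-03


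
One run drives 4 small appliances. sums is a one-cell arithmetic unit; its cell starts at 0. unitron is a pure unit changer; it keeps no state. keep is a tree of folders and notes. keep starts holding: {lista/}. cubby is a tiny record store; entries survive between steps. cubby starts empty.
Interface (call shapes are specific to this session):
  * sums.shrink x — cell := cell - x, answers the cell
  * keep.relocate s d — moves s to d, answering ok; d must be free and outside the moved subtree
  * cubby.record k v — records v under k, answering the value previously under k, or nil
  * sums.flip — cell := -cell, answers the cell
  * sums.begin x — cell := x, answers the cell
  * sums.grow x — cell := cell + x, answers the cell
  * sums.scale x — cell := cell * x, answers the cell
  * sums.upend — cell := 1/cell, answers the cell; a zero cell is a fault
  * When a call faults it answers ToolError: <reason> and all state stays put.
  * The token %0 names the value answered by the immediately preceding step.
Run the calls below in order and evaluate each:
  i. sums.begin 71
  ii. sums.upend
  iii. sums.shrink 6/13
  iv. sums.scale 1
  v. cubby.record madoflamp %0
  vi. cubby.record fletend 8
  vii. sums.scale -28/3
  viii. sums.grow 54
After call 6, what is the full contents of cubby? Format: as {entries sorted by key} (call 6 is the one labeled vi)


Answer: {fletend=8, madoflamp=-413/923}

Derivation:
I invoke begin on x='71', yielding 71.
I invoke upend: 1/71.
Then shrink on x='6/13', giving -413/923.
I invoke scale on x='1', which returns -413/923.
Then record on k='madoflamp', v='%0', yielding nil.
Now I run record on k='fletend', v='8', yielding nil.
Then scale on x='-28/3', and get 11564/2769.
Then grow on x='54', giving 161090/2769.


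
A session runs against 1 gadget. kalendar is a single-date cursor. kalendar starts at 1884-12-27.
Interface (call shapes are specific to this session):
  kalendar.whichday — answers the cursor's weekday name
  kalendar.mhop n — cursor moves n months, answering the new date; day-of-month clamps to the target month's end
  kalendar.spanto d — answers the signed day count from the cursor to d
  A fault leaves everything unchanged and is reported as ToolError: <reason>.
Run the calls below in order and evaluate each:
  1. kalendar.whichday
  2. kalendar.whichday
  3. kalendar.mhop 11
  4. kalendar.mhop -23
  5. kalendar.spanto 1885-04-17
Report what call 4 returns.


Answer: 1883-12-27

Derivation:
>>> whichday
:: Saturday
>>> whichday
:: Saturday
>>> mhop n: 11
:: 1885-11-27
>>> mhop n: -23
:: 1883-12-27
>>> spanto d: 1885-04-17
:: 477


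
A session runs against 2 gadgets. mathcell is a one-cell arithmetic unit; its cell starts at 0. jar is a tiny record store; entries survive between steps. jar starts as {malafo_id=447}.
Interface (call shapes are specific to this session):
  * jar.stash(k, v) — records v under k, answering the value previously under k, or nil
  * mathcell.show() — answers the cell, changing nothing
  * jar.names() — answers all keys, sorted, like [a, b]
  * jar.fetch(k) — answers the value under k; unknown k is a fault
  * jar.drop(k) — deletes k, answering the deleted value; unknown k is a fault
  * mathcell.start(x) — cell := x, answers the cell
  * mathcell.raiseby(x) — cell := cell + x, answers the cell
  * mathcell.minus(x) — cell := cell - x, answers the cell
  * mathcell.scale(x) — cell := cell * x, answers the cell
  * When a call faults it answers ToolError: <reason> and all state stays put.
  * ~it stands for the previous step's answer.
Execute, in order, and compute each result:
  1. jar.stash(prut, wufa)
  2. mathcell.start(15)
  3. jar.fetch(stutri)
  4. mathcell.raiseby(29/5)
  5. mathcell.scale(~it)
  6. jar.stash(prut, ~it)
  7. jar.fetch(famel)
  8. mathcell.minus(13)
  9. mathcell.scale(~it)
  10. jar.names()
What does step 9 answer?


Answer: 110061081/625

Derivation:
Act: stash[k='prut'; v='wufa']
Obs: nil
Act: start[x='15']
Obs: 15
Act: fetch[k='stutri']
Obs: ToolError: no such key stutri
Act: raiseby[x='29/5']
Obs: 104/5
Act: scale[x='~it']
Obs: 10816/25
Act: stash[k='prut'; v='~it']
Obs: wufa
Act: fetch[k='famel']
Obs: ToolError: no such key famel
Act: minus[x='13']
Obs: 10491/25
Act: scale[x='~it']
Obs: 110061081/625
Act: names[]
Obs: [malafo_id, prut]


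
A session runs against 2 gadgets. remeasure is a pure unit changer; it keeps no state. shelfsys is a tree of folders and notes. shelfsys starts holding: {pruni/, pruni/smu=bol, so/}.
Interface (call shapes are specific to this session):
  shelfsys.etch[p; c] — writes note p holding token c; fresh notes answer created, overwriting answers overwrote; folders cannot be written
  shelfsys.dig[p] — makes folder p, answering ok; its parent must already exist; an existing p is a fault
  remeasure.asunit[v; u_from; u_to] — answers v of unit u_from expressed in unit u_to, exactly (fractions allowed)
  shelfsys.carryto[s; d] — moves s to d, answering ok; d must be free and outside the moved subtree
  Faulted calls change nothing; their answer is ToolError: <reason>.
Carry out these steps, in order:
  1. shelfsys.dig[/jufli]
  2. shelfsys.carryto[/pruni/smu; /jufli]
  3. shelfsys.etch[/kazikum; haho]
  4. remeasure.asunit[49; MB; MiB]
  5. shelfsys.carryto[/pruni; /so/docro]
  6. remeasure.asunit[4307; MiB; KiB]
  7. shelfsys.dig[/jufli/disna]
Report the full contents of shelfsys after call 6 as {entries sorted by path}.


% shelfsys.dig(p→/jufli) : ok
% shelfsys.carryto(s→/pruni/smu, d→/jufli) : ToolError: exists
% shelfsys.etch(p→/kazikum, c→haho) : created
% remeasure.asunit(v→49, u_from→MB, u_to→MiB) : 765625/16384
% shelfsys.carryto(s→/pruni, d→/so/docro) : ok
% remeasure.asunit(v→4307, u_from→MiB, u_to→KiB) : 4410368
% shelfsys.dig(p→/jufli/disna) : ok

Answer: {jufli/, kazikum=haho, so/, so/docro/, so/docro/smu=bol}


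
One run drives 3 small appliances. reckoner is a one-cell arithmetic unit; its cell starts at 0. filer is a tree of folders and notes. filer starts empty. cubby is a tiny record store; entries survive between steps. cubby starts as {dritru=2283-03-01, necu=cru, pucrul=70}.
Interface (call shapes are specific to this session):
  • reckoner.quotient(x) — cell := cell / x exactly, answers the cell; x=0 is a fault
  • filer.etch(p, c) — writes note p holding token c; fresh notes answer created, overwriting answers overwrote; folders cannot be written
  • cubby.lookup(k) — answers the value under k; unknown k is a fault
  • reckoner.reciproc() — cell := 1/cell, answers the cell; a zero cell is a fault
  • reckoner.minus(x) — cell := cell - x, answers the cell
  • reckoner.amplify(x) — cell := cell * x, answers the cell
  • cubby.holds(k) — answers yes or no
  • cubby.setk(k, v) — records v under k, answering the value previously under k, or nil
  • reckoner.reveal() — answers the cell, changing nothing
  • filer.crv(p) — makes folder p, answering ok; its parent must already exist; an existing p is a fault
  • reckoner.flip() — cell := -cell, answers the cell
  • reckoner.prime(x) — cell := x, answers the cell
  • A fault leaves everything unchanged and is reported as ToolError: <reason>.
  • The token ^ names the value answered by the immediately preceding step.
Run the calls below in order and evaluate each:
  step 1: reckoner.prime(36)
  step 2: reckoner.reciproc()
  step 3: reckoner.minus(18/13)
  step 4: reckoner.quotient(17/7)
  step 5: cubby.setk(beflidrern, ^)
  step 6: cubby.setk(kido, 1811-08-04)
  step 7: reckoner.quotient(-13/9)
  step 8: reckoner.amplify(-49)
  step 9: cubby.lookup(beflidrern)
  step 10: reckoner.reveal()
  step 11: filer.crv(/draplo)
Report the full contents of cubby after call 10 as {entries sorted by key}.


Answer: {beflidrern=-4445/7956, dritru=2283-03-01, kido=1811-08-04, necu=cru, pucrul=70}

Derivation:
-> reckoner.prime(x: 36)
<- 36
-> reckoner.reciproc()
<- 1/36
-> reckoner.minus(x: 18/13)
<- -635/468
-> reckoner.quotient(x: 17/7)
<- -4445/7956
-> cubby.setk(k: beflidrern, v: ^)
<- nil
-> cubby.setk(k: kido, v: 1811-08-04)
<- nil
-> reckoner.quotient(x: -13/9)
<- 4445/11492
-> reckoner.amplify(x: -49)
<- -217805/11492
-> cubby.lookup(k: beflidrern)
<- -4445/7956
-> reckoner.reveal()
<- -217805/11492
-> filer.crv(p: /draplo)
<- ok


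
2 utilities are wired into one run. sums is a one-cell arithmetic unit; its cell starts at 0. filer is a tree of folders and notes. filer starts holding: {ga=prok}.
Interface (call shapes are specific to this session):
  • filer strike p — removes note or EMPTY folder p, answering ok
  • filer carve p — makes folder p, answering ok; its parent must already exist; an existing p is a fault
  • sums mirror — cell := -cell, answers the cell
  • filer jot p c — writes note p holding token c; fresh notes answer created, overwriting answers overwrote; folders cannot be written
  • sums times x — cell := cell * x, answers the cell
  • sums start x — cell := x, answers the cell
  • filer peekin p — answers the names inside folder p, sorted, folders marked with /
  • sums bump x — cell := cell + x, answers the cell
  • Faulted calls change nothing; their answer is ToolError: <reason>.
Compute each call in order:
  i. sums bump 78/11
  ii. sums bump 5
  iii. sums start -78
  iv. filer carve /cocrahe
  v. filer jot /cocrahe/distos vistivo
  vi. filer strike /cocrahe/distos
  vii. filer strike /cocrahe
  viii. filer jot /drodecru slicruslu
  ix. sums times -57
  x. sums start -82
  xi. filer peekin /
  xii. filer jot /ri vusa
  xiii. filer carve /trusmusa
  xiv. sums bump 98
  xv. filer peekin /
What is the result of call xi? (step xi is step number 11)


Answer: [drodecru, ga]

Derivation:
Act: sums bump[x='78/11']
Obs: 78/11
Act: sums bump[x='5']
Obs: 133/11
Act: sums start[x='-78']
Obs: -78
Act: filer carve[p='/cocrahe']
Obs: ok
Act: filer jot[p='/cocrahe/distos'; c='vistivo']
Obs: created
Act: filer strike[p='/cocrahe/distos']
Obs: ok
Act: filer strike[p='/cocrahe']
Obs: ok
Act: filer jot[p='/drodecru'; c='slicruslu']
Obs: created
Act: sums times[x='-57']
Obs: 4446
Act: sums start[x='-82']
Obs: -82
Act: filer peekin[p='/']
Obs: [drodecru, ga]
Act: filer jot[p='/ri'; c='vusa']
Obs: created
Act: filer carve[p='/trusmusa']
Obs: ok
Act: sums bump[x='98']
Obs: 16
Act: filer peekin[p='/']
Obs: [drodecru, ga, ri, trusmusa/]


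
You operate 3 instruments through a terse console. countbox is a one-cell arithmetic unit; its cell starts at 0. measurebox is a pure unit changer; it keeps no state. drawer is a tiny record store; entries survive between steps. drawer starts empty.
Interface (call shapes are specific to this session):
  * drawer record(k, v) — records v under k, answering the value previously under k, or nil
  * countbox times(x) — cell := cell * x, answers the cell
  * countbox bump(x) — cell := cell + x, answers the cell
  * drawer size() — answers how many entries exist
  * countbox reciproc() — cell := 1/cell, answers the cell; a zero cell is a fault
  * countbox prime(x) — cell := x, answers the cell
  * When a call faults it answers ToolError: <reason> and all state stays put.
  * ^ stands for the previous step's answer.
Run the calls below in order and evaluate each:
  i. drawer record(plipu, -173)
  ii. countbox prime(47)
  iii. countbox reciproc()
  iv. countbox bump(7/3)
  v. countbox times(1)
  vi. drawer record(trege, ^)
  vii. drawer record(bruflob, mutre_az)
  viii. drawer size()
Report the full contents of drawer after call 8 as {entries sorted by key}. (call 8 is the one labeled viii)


>>> drawer record k='plipu' v='-173'
= nil
>>> countbox prime x='47'
= 47
>>> countbox reciproc
= 1/47
>>> countbox bump x='7/3'
= 332/141
>>> countbox times x='1'
= 332/141
>>> drawer record k='trege' v='^'
= nil
>>> drawer record k='bruflob' v='mutre_az'
= nil
>>> drawer size
= 3

Answer: {bruflob=mutre_az, plipu=-173, trege=332/141}


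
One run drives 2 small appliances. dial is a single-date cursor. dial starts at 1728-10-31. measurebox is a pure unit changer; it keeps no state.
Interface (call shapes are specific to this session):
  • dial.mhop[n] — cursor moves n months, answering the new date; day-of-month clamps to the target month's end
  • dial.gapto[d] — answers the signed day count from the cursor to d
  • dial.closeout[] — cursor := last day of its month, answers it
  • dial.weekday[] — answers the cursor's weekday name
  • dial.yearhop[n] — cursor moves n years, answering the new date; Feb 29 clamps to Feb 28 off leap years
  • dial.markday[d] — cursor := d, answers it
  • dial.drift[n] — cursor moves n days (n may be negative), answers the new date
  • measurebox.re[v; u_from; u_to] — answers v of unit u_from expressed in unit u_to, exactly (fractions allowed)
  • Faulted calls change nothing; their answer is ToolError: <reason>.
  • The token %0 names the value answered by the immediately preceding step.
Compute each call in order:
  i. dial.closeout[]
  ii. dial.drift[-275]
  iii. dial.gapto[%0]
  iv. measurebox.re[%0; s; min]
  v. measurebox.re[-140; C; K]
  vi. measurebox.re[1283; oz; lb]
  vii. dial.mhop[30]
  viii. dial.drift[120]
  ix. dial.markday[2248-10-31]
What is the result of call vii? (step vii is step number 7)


>> dial.closeout()
<< 1728-10-31
>> dial.drift(n→-275)
<< 1728-01-30
>> dial.gapto(d→%0)
<< 0
>> measurebox.re(v→%0, u_from→s, u_to→min)
<< 0
>> measurebox.re(v→-140, u_from→C, u_to→K)
<< 2663/20
>> measurebox.re(v→1283, u_from→oz, u_to→lb)
<< 1283/16
>> dial.mhop(n→30)
<< 1730-07-30
>> dial.drift(n→120)
<< 1730-11-27
>> dial.markday(d→2248-10-31)
<< 2248-10-31

Answer: 1730-07-30
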